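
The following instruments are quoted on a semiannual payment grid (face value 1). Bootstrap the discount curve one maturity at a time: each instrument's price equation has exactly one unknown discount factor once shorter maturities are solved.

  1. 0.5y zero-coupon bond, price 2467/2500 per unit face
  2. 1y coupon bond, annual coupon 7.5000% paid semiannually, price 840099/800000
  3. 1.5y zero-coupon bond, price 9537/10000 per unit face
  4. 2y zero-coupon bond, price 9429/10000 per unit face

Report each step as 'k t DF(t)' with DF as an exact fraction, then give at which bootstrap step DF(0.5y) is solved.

1 1/2 2467/2500
2 1 1953/2000
3 3/2 9537/10000
4 2 9429/10000
DF(0.5y) is solved at step 1

step 1 [0.5y] zero: DF = P = 2467/2500 ≈ 0.986800
step 2 [1y] bond c/2=3/80: DF=(840099/800000 − 3/80·(0.986800))/(1+3/80) = 1953/2000 ≈ 0.976500
step 3 [1.5y] zero: DF = P = 9537/10000 ≈ 0.953700
step 4 [2y] zero: DF = P = 9429/10000 ≈ 0.942900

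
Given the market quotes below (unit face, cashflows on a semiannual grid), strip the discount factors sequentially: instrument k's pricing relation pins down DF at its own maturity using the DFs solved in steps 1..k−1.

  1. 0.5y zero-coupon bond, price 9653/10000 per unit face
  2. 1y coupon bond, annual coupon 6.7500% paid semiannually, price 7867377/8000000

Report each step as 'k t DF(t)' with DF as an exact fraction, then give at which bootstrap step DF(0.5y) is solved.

1 1/2 9653/10000
2 1 4599/5000
DF(0.5y) is solved at step 1

step 1 [0.5y] zero: DF = P = 9653/10000 ≈ 0.965300
step 2 [1y] bond c/2=27/800: DF=(7867377/8000000 − 27/800·(0.965300))/(1+27/800) = 4599/5000 ≈ 0.919800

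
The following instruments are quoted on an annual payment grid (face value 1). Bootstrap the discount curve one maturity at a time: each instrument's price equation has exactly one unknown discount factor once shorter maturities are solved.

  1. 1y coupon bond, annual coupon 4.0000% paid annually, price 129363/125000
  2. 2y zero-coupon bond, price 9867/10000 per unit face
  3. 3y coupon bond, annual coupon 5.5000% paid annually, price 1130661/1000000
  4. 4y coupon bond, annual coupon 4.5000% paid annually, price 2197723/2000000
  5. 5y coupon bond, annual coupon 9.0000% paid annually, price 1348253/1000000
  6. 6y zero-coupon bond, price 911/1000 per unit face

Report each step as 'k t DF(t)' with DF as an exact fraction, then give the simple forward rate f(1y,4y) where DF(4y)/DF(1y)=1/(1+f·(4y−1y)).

1 1 9951/10000
2 2 9867/10000
3 3 2421/2500
4 4 1849/2000
5 5 917/1000
6 6 911/1000
f(1y,4y) = ((9951/10000)/(1849/2000) − 1)/(3) = 706/27735 ≈ 2.5455%

step 1 [1y] bond c/1=1/25: DF=(129363/125000 − 1/25·(0))/(1+1/25) = 9951/10000 ≈ 0.995100
step 2 [2y] zero: DF = P = 9867/10000 ≈ 0.986700
step 3 [3y] bond c/1=11/200: DF=(1130661/1000000 − 11/200·(0.995100+0.986700))/(1+11/200) = 2421/2500 ≈ 0.968400
step 4 [4y] bond c/1=9/200: DF=(2197723/2000000 − 9/200·(0.995100+0.986700+0.968400))/(1+9/200) = 1849/2000 ≈ 0.924500
step 5 [5y] bond c/1=9/100: DF=(1348253/1000000 − 9/100·(0.995100+0.986700+0.968400+0.924500))/(1+9/100) = 917/1000 ≈ 0.917000
step 6 [6y] zero: DF = P = 911/1000 ≈ 0.911000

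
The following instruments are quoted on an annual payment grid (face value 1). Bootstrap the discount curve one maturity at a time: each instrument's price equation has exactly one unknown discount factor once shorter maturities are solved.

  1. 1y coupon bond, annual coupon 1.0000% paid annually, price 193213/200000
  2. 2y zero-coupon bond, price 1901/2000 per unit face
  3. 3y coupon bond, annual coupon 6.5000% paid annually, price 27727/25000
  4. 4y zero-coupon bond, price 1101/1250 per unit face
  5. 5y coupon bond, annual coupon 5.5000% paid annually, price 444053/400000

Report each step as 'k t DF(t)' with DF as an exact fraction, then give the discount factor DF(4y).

1 1 1913/2000
2 2 1901/2000
3 3 37/40
4 4 1101/1250
5 5 8587/10000
DF(4y) = 1101/1250 ≈ 0.880800

step 1 [1y] bond c/1=1/100: DF=(193213/200000 − 1/100·(0))/(1+1/100) = 1913/2000 ≈ 0.956500
step 2 [2y] zero: DF = P = 1901/2000 ≈ 0.950500
step 3 [3y] bond c/1=13/200: DF=(27727/25000 − 13/200·(0.956500+0.950500))/(1+13/200) = 37/40 ≈ 0.925000
step 4 [4y] zero: DF = P = 1101/1250 ≈ 0.880800
step 5 [5y] bond c/1=11/200: DF=(444053/400000 − 11/200·(0.956500+0.950500+0.925000+0.880800))/(1+11/200) = 8587/10000 ≈ 0.858700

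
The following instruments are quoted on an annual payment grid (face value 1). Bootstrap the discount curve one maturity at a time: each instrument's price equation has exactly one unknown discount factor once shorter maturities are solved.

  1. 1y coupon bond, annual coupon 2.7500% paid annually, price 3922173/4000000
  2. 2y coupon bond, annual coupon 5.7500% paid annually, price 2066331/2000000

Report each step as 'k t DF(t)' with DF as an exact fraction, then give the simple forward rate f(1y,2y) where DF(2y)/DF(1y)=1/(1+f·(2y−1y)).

step 1 [1y] bond c/1=11/400: DF=(3922173/4000000 − 11/400·(0))/(1+11/400) = 9543/10000 ≈ 0.954300
step 2 [2y] bond c/1=23/400: DF=(2066331/2000000 − 23/400·(0.954300))/(1+23/400) = 9251/10000 ≈ 0.925100

1 1 9543/10000
2 2 9251/10000
f(1y,2y) = ((9543/10000)/(9251/10000) − 1)/(1) = 292/9251 ≈ 3.1564%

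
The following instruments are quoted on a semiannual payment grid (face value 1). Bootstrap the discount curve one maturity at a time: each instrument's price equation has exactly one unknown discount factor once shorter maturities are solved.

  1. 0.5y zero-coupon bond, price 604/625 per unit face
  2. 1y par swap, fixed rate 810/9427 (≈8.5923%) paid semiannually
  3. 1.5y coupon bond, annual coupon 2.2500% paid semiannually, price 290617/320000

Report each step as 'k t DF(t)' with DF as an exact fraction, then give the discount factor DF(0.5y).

1 1/2 604/625
2 1 919/1000
3 3/2 8771/10000
DF(0.5y) = 604/625 ≈ 0.966400

step 1 [0.5y] zero: DF = P = 604/625 ≈ 0.966400
step 2 [1y] swap r/2=405/9427: DF=(1 − 405/9427·(0.966400))/(1+405/9427) = 919/1000 ≈ 0.919000
step 3 [1.5y] bond c/2=9/800: DF=(290617/320000 − 9/800·(0.966400+0.919000))/(1+9/800) = 8771/10000 ≈ 0.877100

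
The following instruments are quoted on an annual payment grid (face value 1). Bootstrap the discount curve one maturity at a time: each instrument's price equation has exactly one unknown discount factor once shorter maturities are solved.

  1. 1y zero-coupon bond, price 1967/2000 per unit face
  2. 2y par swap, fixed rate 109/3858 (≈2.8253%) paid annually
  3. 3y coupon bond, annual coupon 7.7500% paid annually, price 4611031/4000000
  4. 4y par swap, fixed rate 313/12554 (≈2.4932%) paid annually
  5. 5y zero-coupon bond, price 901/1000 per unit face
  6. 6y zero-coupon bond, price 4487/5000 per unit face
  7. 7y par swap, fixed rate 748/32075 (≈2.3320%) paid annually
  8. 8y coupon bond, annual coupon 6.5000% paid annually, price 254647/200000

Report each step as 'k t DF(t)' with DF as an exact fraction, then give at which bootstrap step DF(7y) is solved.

1 1 1967/2000
2 2 1891/2000
3 3 9311/10000
4 4 9061/10000
5 5 901/1000
6 6 4487/5000
7 7 1063/1250
8 8 201/250
DF(7y) is solved at step 7

step 1 [1y] zero: DF = P = 1967/2000 ≈ 0.983500
step 2 [2y] swap r/1=109/3858: DF=(1 − 109/3858·(0.983500))/(1+109/3858) = 1891/2000 ≈ 0.945500
step 3 [3y] bond c/1=31/400: DF=(4611031/4000000 − 31/400·(0.983500+0.945500))/(1+31/400) = 9311/10000 ≈ 0.931100
step 4 [4y] swap r/1=313/12554: DF=(1 − 313/12554·(0.983500+0.945500+0.931100))/(1+313/12554) = 9061/10000 ≈ 0.906100
step 5 [5y] zero: DF = P = 901/1000 ≈ 0.901000
step 6 [6y] zero: DF = P = 4487/5000 ≈ 0.897400
step 7 [7y] swap r/1=748/32075: DF=(1 − 748/32075·(0.983500+0.945500+0.931100+0.906100+0.901000+0.897400))/(1+748/32075) = 1063/1250 ≈ 0.850400
step 8 [8y] bond c/1=13/200: DF=(254647/200000 − 13/200·(0.983500+0.945500+0.931100+0.906100+0.901000+0.897400+0.850400))/(1+13/200) = 201/250 ≈ 0.804000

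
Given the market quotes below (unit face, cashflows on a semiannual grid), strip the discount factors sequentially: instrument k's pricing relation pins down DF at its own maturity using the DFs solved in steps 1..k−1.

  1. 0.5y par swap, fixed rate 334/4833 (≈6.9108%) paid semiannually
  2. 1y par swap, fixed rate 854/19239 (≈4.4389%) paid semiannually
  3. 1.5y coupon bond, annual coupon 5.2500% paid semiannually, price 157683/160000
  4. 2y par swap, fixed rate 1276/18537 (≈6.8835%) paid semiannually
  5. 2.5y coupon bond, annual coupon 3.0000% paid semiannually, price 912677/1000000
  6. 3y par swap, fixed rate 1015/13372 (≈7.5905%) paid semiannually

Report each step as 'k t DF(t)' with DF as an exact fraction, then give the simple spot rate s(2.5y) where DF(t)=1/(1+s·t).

step 1 [0.5y] swap r/2=167/4833: DF=(1 − 167/4833·(0))/(1+167/4833) = 4833/5000 ≈ 0.966600
step 2 [1y] swap r/2=427/19239: DF=(1 − 427/19239·(0.966600))/(1+427/19239) = 9573/10000 ≈ 0.957300
step 3 [1.5y] bond c/2=21/800: DF=(157683/160000 − 21/800·(0.966600+0.957300))/(1+21/800) = 9111/10000 ≈ 0.911100
step 4 [2y] swap r/2=638/18537: DF=(1 − 638/18537·(0.966600+0.957300+0.911100))/(1+638/18537) = 2181/2500 ≈ 0.872400
step 5 [2.5y] bond c/2=3/200: DF=(912677/1000000 − 3/200·(0.966600+0.957300+0.911100+0.872400))/(1+3/200) = 2111/2500 ≈ 0.844400
step 6 [3y] swap r/2=1015/26744: DF=(1 − 1015/26744·(0.966600+0.957300+0.911100+0.872400+0.844400))/(1+1015/26744) = 797/1000 ≈ 0.797000

1 1/2 4833/5000
2 1 9573/10000
3 3/2 9111/10000
4 2 2181/2500
5 5/2 2111/2500
6 3 797/1000
s(2.5y) = (1/(2111/2500) − 1)/(5/2) = 778/10555 ≈ 7.3709%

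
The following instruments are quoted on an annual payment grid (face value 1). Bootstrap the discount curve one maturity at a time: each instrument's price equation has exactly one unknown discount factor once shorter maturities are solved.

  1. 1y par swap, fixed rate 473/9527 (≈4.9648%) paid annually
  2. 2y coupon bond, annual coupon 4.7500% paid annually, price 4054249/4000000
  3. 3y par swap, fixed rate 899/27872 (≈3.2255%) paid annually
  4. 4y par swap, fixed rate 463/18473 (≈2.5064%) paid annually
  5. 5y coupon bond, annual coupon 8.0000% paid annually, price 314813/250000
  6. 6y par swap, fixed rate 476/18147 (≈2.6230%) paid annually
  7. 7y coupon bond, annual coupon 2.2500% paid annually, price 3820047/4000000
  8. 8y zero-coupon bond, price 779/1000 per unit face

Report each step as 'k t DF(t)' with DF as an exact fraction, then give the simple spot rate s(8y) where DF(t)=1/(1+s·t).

1 1 9527/10000
2 2 2311/2500
3 3 9101/10000
4 4 4537/5000
5 5 8923/10000
6 6 2143/2500
7 7 4071/5000
8 8 779/1000
s(8y) = (1/(779/1000) − 1)/(8) = 221/6232 ≈ 3.5462%

step 1 [1y] swap r/1=473/9527: DF=(1 − 473/9527·(0))/(1+473/9527) = 9527/10000 ≈ 0.952700
step 2 [2y] bond c/1=19/400: DF=(4054249/4000000 − 19/400·(0.952700))/(1+19/400) = 2311/2500 ≈ 0.924400
step 3 [3y] swap r/1=899/27872: DF=(1 − 899/27872·(0.952700+0.924400))/(1+899/27872) = 9101/10000 ≈ 0.910100
step 4 [4y] swap r/1=463/18473: DF=(1 − 463/18473·(0.952700+0.924400+0.910100))/(1+463/18473) = 4537/5000 ≈ 0.907400
step 5 [5y] bond c/1=2/25: DF=(314813/250000 − 2/25·(0.952700+0.924400+0.910100+0.907400))/(1+2/25) = 8923/10000 ≈ 0.892300
step 6 [6y] swap r/1=476/18147: DF=(1 − 476/18147·(0.952700+0.924400+0.910100+0.907400+0.892300))/(1+476/18147) = 2143/2500 ≈ 0.857200
step 7 [7y] bond c/1=9/400: DF=(3820047/4000000 − 9/400·(0.952700+0.924400+0.910100+0.907400+0.892300+0.857200))/(1+9/400) = 4071/5000 ≈ 0.814200
step 8 [8y] zero: DF = P = 779/1000 ≈ 0.779000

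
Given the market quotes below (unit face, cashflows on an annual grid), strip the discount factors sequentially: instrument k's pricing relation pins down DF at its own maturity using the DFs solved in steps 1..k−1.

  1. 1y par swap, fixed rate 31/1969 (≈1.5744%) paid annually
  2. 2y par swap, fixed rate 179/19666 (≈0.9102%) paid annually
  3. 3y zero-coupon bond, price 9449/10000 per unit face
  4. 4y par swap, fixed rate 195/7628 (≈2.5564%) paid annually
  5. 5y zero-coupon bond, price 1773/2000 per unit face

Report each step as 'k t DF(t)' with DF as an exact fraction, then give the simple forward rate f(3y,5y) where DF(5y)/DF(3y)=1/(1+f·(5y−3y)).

1 1 1969/2000
2 2 9821/10000
3 3 9449/10000
4 4 361/400
5 5 1773/2000
f(3y,5y) = ((9449/10000)/(1773/2000) − 1)/(2) = 292/8865 ≈ 3.2939%

step 1 [1y] swap r/1=31/1969: DF=(1 − 31/1969·(0))/(1+31/1969) = 1969/2000 ≈ 0.984500
step 2 [2y] swap r/1=179/19666: DF=(1 − 179/19666·(0.984500))/(1+179/19666) = 9821/10000 ≈ 0.982100
step 3 [3y] zero: DF = P = 9449/10000 ≈ 0.944900
step 4 [4y] swap r/1=195/7628: DF=(1 − 195/7628·(0.984500+0.982100+0.944900))/(1+195/7628) = 361/400 ≈ 0.902500
step 5 [5y] zero: DF = P = 1773/2000 ≈ 0.886500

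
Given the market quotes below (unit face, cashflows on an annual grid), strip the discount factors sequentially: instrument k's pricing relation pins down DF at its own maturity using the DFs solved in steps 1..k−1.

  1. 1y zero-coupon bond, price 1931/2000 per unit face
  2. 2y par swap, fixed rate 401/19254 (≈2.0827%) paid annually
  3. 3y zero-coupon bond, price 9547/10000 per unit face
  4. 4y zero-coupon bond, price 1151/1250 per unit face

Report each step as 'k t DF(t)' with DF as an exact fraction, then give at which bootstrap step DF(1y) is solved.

1 1 1931/2000
2 2 9599/10000
3 3 9547/10000
4 4 1151/1250
DF(1y) is solved at step 1

step 1 [1y] zero: DF = P = 1931/2000 ≈ 0.965500
step 2 [2y] swap r/1=401/19254: DF=(1 − 401/19254·(0.965500))/(1+401/19254) = 9599/10000 ≈ 0.959900
step 3 [3y] zero: DF = P = 9547/10000 ≈ 0.954700
step 4 [4y] zero: DF = P = 1151/1250 ≈ 0.920800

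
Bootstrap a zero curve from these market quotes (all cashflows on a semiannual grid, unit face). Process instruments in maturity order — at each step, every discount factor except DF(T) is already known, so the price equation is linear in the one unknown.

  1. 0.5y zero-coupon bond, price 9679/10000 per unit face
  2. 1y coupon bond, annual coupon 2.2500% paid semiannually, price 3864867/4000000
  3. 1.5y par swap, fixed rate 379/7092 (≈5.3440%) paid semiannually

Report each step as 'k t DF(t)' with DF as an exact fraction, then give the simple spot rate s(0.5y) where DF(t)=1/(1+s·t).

1 1/2 9679/10000
2 1 9447/10000
3 3/2 4621/5000
s(0.5y) = (1/(9679/10000) − 1)/(1/2) = 642/9679 ≈ 6.6329%

step 1 [0.5y] zero: DF = P = 9679/10000 ≈ 0.967900
step 2 [1y] bond c/2=9/800: DF=(3864867/4000000 − 9/800·(0.967900))/(1+9/800) = 9447/10000 ≈ 0.944700
step 3 [1.5y] swap r/2=379/14184: DF=(1 − 379/14184·(0.967900+0.944700))/(1+379/14184) = 4621/5000 ≈ 0.924200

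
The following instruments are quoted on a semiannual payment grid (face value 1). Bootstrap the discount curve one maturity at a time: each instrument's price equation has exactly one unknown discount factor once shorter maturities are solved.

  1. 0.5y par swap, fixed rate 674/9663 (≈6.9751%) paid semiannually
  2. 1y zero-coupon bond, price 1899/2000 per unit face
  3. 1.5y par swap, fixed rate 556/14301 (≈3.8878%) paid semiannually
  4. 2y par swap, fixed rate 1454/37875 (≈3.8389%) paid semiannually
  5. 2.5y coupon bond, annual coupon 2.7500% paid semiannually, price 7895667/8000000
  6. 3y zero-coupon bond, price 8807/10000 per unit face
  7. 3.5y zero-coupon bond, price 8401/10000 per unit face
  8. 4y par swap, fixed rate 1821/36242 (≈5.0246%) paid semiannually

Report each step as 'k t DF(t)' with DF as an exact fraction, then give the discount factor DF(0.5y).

1 1/2 9663/10000
2 1 1899/2000
3 3/2 2361/2500
4 2 9273/10000
5 5/2 4611/5000
6 3 8807/10000
7 7/2 8401/10000
8 4 8179/10000
DF(0.5y) = 9663/10000 ≈ 0.966300

step 1 [0.5y] swap r/2=337/9663: DF=(1 − 337/9663·(0))/(1+337/9663) = 9663/10000 ≈ 0.966300
step 2 [1y] zero: DF = P = 1899/2000 ≈ 0.949500
step 3 [1.5y] swap r/2=278/14301: DF=(1 − 278/14301·(0.966300+0.949500))/(1+278/14301) = 2361/2500 ≈ 0.944400
step 4 [2y] swap r/2=727/37875: DF=(1 − 727/37875·(0.966300+0.949500+0.944400))/(1+727/37875) = 9273/10000 ≈ 0.927300
step 5 [2.5y] bond c/2=11/800: DF=(7895667/8000000 − 11/800·(0.966300+0.949500+0.944400+0.927300))/(1+11/800) = 4611/5000 ≈ 0.922200
step 6 [3y] zero: DF = P = 8807/10000 ≈ 0.880700
step 7 [3.5y] zero: DF = P = 8401/10000 ≈ 0.840100
step 8 [4y] swap r/2=1821/72484: DF=(1 − 1821/72484·(0.966300+0.949500+0.944400+0.927300+0.922200+0.880700+0.840100))/(1+1821/72484) = 8179/10000 ≈ 0.817900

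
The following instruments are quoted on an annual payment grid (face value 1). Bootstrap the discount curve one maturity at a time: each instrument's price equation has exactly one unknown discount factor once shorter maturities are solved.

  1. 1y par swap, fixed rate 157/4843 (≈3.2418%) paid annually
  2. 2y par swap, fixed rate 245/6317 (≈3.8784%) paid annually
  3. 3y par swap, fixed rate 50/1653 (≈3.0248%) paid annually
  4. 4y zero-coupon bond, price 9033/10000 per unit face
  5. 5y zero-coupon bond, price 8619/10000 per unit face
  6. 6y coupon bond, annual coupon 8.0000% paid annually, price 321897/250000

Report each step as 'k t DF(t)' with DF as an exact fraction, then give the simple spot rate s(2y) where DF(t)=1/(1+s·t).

1 1 4843/5000
2 2 1853/2000
3 3 183/200
4 4 9033/10000
5 5 8619/10000
6 6 8533/10000
s(2y) = (1/(1853/2000) − 1)/(2) = 147/3706 ≈ 3.9665%

step 1 [1y] swap r/1=157/4843: DF=(1 − 157/4843·(0))/(1+157/4843) = 4843/5000 ≈ 0.968600
step 2 [2y] swap r/1=245/6317: DF=(1 − 245/6317·(0.968600))/(1+245/6317) = 1853/2000 ≈ 0.926500
step 3 [3y] swap r/1=50/1653: DF=(1 − 50/1653·(0.968600+0.926500))/(1+50/1653) = 183/200 ≈ 0.915000
step 4 [4y] zero: DF = P = 9033/10000 ≈ 0.903300
step 5 [5y] zero: DF = P = 8619/10000 ≈ 0.861900
step 6 [6y] bond c/1=2/25: DF=(321897/250000 − 2/25·(0.968600+0.926500+0.915000+0.903300+0.861900))/(1+2/25) = 8533/10000 ≈ 0.853300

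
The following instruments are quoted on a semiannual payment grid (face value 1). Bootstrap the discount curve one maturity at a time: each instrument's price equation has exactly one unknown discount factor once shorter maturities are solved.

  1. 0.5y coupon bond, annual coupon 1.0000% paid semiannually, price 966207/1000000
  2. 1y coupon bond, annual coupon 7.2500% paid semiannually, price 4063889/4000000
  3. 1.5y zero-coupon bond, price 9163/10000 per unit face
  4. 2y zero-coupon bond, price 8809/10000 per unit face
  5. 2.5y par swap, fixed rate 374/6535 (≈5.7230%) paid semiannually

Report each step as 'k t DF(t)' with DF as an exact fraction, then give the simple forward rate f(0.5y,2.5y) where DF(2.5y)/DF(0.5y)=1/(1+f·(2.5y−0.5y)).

step 1 [0.5y] bond c/2=1/200: DF=(966207/1000000 − 1/200·(0))/(1+1/200) = 4807/5000 ≈ 0.961400
step 2 [1y] bond c/2=29/800: DF=(4063889/4000000 − 29/800·(0.961400))/(1+29/800) = 2367/2500 ≈ 0.946800
step 3 [1.5y] zero: DF = P = 9163/10000 ≈ 0.916300
step 4 [2y] zero: DF = P = 8809/10000 ≈ 0.880900
step 5 [2.5y] swap r/2=187/6535: DF=(1 − 187/6535·(0.961400+0.946800+0.916300+0.880900))/(1+187/6535) = 8691/10000 ≈ 0.869100

1 1/2 4807/5000
2 1 2367/2500
3 3/2 9163/10000
4 2 8809/10000
5 5/2 8691/10000
f(0.5y,2.5y) = ((4807/5000)/(8691/10000) − 1)/(2) = 923/17382 ≈ 5.3101%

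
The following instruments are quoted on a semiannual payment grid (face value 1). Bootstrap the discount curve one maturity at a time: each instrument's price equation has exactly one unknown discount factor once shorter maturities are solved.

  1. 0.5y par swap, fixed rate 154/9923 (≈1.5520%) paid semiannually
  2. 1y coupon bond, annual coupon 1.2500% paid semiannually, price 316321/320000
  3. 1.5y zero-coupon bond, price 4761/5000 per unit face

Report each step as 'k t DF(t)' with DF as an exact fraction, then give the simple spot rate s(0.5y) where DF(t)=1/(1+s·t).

1 1/2 9923/10000
2 1 4881/5000
3 3/2 4761/5000
s(0.5y) = (1/(9923/10000) − 1)/(1/2) = 154/9923 ≈ 1.5520%

step 1 [0.5y] swap r/2=77/9923: DF=(1 − 77/9923·(0))/(1+77/9923) = 9923/10000 ≈ 0.992300
step 2 [1y] bond c/2=1/160: DF=(316321/320000 − 1/160·(0.992300))/(1+1/160) = 4881/5000 ≈ 0.976200
step 3 [1.5y] zero: DF = P = 4761/5000 ≈ 0.952200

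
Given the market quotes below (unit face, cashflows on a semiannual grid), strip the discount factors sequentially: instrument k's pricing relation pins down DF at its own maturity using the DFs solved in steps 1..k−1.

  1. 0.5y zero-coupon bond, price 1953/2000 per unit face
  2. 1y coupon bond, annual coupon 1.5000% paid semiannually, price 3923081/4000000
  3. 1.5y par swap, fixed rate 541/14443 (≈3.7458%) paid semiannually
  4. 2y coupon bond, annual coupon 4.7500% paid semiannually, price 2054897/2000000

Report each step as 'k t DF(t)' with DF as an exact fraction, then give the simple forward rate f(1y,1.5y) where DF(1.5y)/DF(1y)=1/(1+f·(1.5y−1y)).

1 1/2 1953/2000
2 1 4831/5000
3 3/2 9459/10000
4 2 4683/5000
f(1y,1.5y) = ((4831/5000)/(9459/10000) − 1)/(1/2) = 406/9459 ≈ 4.2922%

step 1 [0.5y] zero: DF = P = 1953/2000 ≈ 0.976500
step 2 [1y] bond c/2=3/400: DF=(3923081/4000000 − 3/400·(0.976500))/(1+3/400) = 4831/5000 ≈ 0.966200
step 3 [1.5y] swap r/2=541/28886: DF=(1 − 541/28886·(0.976500+0.966200))/(1+541/28886) = 9459/10000 ≈ 0.945900
step 4 [2y] bond c/2=19/800: DF=(2054897/2000000 − 19/800·(0.976500+0.966200+0.945900))/(1+19/800) = 4683/5000 ≈ 0.936600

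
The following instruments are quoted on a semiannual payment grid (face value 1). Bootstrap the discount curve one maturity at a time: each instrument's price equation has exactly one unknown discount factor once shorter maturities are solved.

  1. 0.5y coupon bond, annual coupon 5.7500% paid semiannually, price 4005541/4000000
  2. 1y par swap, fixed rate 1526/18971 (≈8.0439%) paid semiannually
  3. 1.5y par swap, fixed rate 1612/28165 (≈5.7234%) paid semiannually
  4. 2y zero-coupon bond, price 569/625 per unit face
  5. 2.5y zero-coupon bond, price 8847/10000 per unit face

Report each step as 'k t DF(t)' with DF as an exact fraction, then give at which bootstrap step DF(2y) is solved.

1 1/2 4867/5000
2 1 9237/10000
3 3/2 4597/5000
4 2 569/625
5 5/2 8847/10000
DF(2y) is solved at step 4

step 1 [0.5y] bond c/2=23/800: DF=(4005541/4000000 − 23/800·(0))/(1+23/800) = 4867/5000 ≈ 0.973400
step 2 [1y] swap r/2=763/18971: DF=(1 − 763/18971·(0.973400))/(1+763/18971) = 9237/10000 ≈ 0.923700
step 3 [1.5y] swap r/2=806/28165: DF=(1 − 806/28165·(0.973400+0.923700))/(1+806/28165) = 4597/5000 ≈ 0.919400
step 4 [2y] zero: DF = P = 569/625 ≈ 0.910400
step 5 [2.5y] zero: DF = P = 8847/10000 ≈ 0.884700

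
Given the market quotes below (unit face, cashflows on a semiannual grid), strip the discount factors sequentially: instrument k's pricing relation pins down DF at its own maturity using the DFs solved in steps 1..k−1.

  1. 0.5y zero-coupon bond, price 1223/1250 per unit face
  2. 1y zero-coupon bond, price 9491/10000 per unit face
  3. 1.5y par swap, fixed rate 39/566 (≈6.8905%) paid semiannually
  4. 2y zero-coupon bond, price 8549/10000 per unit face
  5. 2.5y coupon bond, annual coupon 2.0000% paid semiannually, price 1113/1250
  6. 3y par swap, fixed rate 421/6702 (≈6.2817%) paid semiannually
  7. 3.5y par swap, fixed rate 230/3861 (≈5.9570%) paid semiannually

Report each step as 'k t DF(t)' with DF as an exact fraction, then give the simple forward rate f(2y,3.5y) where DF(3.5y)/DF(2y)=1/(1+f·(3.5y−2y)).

1 1/2 1223/1250
2 1 9491/10000
3 3/2 361/400
4 2 8549/10000
5 5/2 8451/10000
6 3 2079/2500
7 7/2 102/125
f(2y,3.5y) = ((8549/10000)/(102/125) − 1)/(3/2) = 389/12240 ≈ 3.1781%

step 1 [0.5y] zero: DF = P = 1223/1250 ≈ 0.978400
step 2 [1y] zero: DF = P = 9491/10000 ≈ 0.949100
step 3 [1.5y] swap r/2=39/1132: DF=(1 − 39/1132·(0.978400+0.949100))/(1+39/1132) = 361/400 ≈ 0.902500
step 4 [2y] zero: DF = P = 8549/10000 ≈ 0.854900
step 5 [2.5y] bond c/2=1/100: DF=(1113/1250 − 1/100·(0.978400+0.949100+0.902500+0.854900))/(1+1/100) = 8451/10000 ≈ 0.845100
step 6 [3y] swap r/2=421/13404: DF=(1 − 421/13404·(0.978400+0.949100+0.902500+0.854900+0.845100))/(1+421/13404) = 2079/2500 ≈ 0.831600
step 7 [3.5y] swap r/2=115/3861: DF=(1 − 115/3861·(0.978400+0.949100+0.902500+0.854900+0.845100+0.831600))/(1+115/3861) = 102/125 ≈ 0.816000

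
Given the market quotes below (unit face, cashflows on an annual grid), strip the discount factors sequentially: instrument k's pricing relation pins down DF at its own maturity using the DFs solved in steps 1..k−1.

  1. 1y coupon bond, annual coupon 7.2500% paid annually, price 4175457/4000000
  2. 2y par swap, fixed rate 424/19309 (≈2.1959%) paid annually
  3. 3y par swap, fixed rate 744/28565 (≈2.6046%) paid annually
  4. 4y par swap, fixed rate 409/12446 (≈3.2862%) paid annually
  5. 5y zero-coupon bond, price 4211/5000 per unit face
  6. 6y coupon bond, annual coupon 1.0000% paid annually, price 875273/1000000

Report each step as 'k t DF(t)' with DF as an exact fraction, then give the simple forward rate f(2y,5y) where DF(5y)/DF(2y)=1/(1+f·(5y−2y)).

step 1 [1y] bond c/1=29/400: DF=(4175457/4000000 − 29/400·(0))/(1+29/400) = 9733/10000 ≈ 0.973300
step 2 [2y] swap r/1=424/19309: DF=(1 − 424/19309·(0.973300))/(1+424/19309) = 1197/1250 ≈ 0.957600
step 3 [3y] swap r/1=744/28565: DF=(1 − 744/28565·(0.973300+0.957600))/(1+744/28565) = 1157/1250 ≈ 0.925600
step 4 [4y] swap r/1=409/12446: DF=(1 − 409/12446·(0.973300+0.957600+0.925600))/(1+409/12446) = 8773/10000 ≈ 0.877300
step 5 [5y] zero: DF = P = 4211/5000 ≈ 0.842200
step 6 [6y] bond c/1=1/100: DF=(875273/1000000 − 1/100·(0.973300+0.957600+0.925600+0.877300+0.842200))/(1+1/100) = 8213/10000 ≈ 0.821300

1 1 9733/10000
2 2 1197/1250
3 3 1157/1250
4 4 8773/10000
5 5 4211/5000
6 6 8213/10000
f(2y,5y) = ((1197/1250)/(4211/5000) − 1)/(3) = 577/12633 ≈ 4.5674%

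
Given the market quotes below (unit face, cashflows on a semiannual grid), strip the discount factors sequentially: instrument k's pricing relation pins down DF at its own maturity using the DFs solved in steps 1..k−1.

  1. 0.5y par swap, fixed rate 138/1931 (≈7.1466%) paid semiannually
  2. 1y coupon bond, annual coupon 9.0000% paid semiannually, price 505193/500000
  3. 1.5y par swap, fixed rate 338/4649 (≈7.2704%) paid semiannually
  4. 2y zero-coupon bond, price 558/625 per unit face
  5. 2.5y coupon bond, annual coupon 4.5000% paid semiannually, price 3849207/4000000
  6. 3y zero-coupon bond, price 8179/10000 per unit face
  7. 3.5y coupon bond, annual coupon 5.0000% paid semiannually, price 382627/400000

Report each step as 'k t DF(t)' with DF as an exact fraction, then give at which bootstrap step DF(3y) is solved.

1 1/2 1931/2000
2 1 9253/10000
3 3/2 4493/5000
4 2 558/625
5 5/2 8601/10000
6 3 8179/10000
7 7/2 321/400
DF(3y) is solved at step 6

step 1 [0.5y] swap r/2=69/1931: DF=(1 − 69/1931·(0))/(1+69/1931) = 1931/2000 ≈ 0.965500
step 2 [1y] bond c/2=9/200: DF=(505193/500000 − 9/200·(0.965500))/(1+9/200) = 9253/10000 ≈ 0.925300
step 3 [1.5y] swap r/2=169/4649: DF=(1 − 169/4649·(0.965500+0.925300))/(1+169/4649) = 4493/5000 ≈ 0.898600
step 4 [2y] zero: DF = P = 558/625 ≈ 0.892800
step 5 [2.5y] bond c/2=9/400: DF=(3849207/4000000 − 9/400·(0.965500+0.925300+0.898600+0.892800))/(1+9/400) = 8601/10000 ≈ 0.860100
step 6 [3y] zero: DF = P = 8179/10000 ≈ 0.817900
step 7 [3.5y] bond c/2=1/40: DF=(382627/400000 − 1/40·(0.965500+0.925300+0.898600+0.892800+0.860100+0.817900))/(1+1/40) = 321/400 ≈ 0.802500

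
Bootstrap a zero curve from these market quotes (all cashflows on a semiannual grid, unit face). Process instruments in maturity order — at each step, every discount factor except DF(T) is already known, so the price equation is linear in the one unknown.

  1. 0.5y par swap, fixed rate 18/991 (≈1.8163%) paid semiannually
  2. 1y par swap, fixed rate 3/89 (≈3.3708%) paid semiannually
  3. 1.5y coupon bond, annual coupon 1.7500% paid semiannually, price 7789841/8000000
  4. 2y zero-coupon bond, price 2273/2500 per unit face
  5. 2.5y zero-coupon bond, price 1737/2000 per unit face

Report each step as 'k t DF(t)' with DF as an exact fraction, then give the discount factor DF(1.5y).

1 1/2 991/1000
2 1 967/1000
3 3/2 9483/10000
4 2 2273/2500
5 5/2 1737/2000
DF(1.5y) = 9483/10000 ≈ 0.948300

step 1 [0.5y] swap r/2=9/991: DF=(1 − 9/991·(0))/(1+9/991) = 991/1000 ≈ 0.991000
step 2 [1y] swap r/2=3/178: DF=(1 − 3/178·(0.991000))/(1+3/178) = 967/1000 ≈ 0.967000
step 3 [1.5y] bond c/2=7/800: DF=(7789841/8000000 − 7/800·(0.991000+0.967000))/(1+7/800) = 9483/10000 ≈ 0.948300
step 4 [2y] zero: DF = P = 2273/2500 ≈ 0.909200
step 5 [2.5y] zero: DF = P = 1737/2000 ≈ 0.868500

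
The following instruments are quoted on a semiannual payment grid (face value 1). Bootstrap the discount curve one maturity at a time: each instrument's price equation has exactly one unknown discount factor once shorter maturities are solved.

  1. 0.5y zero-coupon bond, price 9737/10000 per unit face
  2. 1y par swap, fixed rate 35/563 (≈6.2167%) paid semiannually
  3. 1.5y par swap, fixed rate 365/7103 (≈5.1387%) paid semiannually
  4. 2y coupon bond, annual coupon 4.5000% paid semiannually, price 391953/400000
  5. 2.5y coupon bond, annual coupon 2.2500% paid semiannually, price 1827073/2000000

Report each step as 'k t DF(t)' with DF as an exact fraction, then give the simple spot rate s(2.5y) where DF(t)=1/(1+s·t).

1 1/2 9737/10000
2 1 1881/2000
3 3/2 927/1000
4 2 4479/5000
5 5/2 4309/5000
s(2.5y) = (1/(4309/5000) − 1)/(5/2) = 1382/21545 ≈ 6.4145%

step 1 [0.5y] zero: DF = P = 9737/10000 ≈ 0.973700
step 2 [1y] swap r/2=35/1126: DF=(1 − 35/1126·(0.973700))/(1+35/1126) = 1881/2000 ≈ 0.940500
step 3 [1.5y] swap r/2=365/14206: DF=(1 − 365/14206·(0.973700+0.940500))/(1+365/14206) = 927/1000 ≈ 0.927000
step 4 [2y] bond c/2=9/400: DF=(391953/400000 − 9/400·(0.973700+0.940500+0.927000))/(1+9/400) = 4479/5000 ≈ 0.895800
step 5 [2.5y] bond c/2=9/800: DF=(1827073/2000000 − 9/800·(0.973700+0.940500+0.927000+0.895800))/(1+9/800) = 4309/5000 ≈ 0.861800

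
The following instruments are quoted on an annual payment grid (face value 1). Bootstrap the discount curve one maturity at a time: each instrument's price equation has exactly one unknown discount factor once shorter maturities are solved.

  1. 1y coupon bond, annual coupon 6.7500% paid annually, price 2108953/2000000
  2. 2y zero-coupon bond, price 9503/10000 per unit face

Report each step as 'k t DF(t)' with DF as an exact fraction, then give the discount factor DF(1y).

step 1 [1y] bond c/1=27/400: DF=(2108953/2000000 − 27/400·(0))/(1+27/400) = 4939/5000 ≈ 0.987800
step 2 [2y] zero: DF = P = 9503/10000 ≈ 0.950300

1 1 4939/5000
2 2 9503/10000
DF(1y) = 4939/5000 ≈ 0.987800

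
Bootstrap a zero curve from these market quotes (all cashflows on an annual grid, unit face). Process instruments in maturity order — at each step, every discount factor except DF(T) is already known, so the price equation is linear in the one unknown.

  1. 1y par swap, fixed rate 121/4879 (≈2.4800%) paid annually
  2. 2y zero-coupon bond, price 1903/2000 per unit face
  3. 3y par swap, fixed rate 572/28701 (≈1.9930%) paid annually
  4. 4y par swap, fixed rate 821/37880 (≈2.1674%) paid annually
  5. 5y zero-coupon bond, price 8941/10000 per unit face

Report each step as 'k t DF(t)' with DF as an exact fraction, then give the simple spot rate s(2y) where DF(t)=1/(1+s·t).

1 1 4879/5000
2 2 1903/2000
3 3 2357/2500
4 4 9179/10000
5 5 8941/10000
s(2y) = (1/(1903/2000) − 1)/(2) = 97/3806 ≈ 2.5486%

step 1 [1y] swap r/1=121/4879: DF=(1 − 121/4879·(0))/(1+121/4879) = 4879/5000 ≈ 0.975800
step 2 [2y] zero: DF = P = 1903/2000 ≈ 0.951500
step 3 [3y] swap r/1=572/28701: DF=(1 − 572/28701·(0.975800+0.951500))/(1+572/28701) = 2357/2500 ≈ 0.942800
step 4 [4y] swap r/1=821/37880: DF=(1 − 821/37880·(0.975800+0.951500+0.942800))/(1+821/37880) = 9179/10000 ≈ 0.917900
step 5 [5y] zero: DF = P = 8941/10000 ≈ 0.894100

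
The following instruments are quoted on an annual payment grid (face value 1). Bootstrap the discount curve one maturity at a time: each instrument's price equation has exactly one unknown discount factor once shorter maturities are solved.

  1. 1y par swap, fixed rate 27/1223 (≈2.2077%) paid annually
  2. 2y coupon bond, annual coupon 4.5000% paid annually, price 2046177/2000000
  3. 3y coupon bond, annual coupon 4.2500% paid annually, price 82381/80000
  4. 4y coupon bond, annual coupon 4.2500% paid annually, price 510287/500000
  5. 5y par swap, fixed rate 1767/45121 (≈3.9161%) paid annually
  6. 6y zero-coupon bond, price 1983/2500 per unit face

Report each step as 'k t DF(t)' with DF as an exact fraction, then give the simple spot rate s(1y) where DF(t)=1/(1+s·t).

1 1 1223/1250
2 2 9369/10000
3 3 9097/10000
4 4 4319/5000
5 5 8233/10000
6 6 1983/2500
s(1y) = (1/(1223/1250) − 1)/(1) = 27/1223 ≈ 2.2077%

step 1 [1y] swap r/1=27/1223: DF=(1 − 27/1223·(0))/(1+27/1223) = 1223/1250 ≈ 0.978400
step 2 [2y] bond c/1=9/200: DF=(2046177/2000000 − 9/200·(0.978400))/(1+9/200) = 9369/10000 ≈ 0.936900
step 3 [3y] bond c/1=17/400: DF=(82381/80000 − 17/400·(0.978400+0.936900))/(1+17/400) = 9097/10000 ≈ 0.909700
step 4 [4y] bond c/1=17/400: DF=(510287/500000 − 17/400·(0.978400+0.936900+0.909700))/(1+17/400) = 4319/5000 ≈ 0.863800
step 5 [5y] swap r/1=1767/45121: DF=(1 − 1767/45121·(0.978400+0.936900+0.909700+0.863800))/(1+1767/45121) = 8233/10000 ≈ 0.823300
step 6 [6y] zero: DF = P = 1983/2500 ≈ 0.793200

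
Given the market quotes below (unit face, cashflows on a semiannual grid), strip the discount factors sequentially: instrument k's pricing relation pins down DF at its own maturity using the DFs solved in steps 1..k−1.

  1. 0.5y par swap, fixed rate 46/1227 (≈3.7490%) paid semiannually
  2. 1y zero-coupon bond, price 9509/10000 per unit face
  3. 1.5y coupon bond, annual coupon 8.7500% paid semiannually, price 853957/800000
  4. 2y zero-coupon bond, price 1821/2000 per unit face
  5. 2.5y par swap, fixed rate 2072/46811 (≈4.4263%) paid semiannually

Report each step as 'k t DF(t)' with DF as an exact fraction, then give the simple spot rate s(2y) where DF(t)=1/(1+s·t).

1 1/2 1227/1250
2 1 9509/10000
3 3/2 9417/10000
4 2 1821/2000
5 5/2 2241/2500
s(2y) = (1/(1821/2000) − 1)/(2) = 179/3642 ≈ 4.9149%

step 1 [0.5y] swap r/2=23/1227: DF=(1 − 23/1227·(0))/(1+23/1227) = 1227/1250 ≈ 0.981600
step 2 [1y] zero: DF = P = 9509/10000 ≈ 0.950900
step 3 [1.5y] bond c/2=7/160: DF=(853957/800000 − 7/160·(0.981600+0.950900))/(1+7/160) = 9417/10000 ≈ 0.941700
step 4 [2y] zero: DF = P = 1821/2000 ≈ 0.910500
step 5 [2.5y] swap r/2=1036/46811: DF=(1 − 1036/46811·(0.981600+0.950900+0.941700+0.910500))/(1+1036/46811) = 2241/2500 ≈ 0.896400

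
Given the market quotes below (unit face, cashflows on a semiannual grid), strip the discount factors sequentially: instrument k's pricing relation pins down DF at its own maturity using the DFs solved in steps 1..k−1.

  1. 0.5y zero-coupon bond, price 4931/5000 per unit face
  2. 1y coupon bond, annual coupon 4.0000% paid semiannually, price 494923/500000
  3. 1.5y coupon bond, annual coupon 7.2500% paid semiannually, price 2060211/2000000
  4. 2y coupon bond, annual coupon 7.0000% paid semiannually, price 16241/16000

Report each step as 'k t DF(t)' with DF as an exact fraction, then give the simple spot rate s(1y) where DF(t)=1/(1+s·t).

step 1 [0.5y] zero: DF = P = 4931/5000 ≈ 0.986200
step 2 [1y] bond c/2=1/50: DF=(494923/500000 − 1/50·(0.986200))/(1+1/50) = 9511/10000 ≈ 0.951100
step 3 [1.5y] bond c/2=29/800: DF=(2060211/2000000 − 29/800·(0.986200+0.951100))/(1+29/800) = 9263/10000 ≈ 0.926300
step 4 [2y] bond c/2=7/200: DF=(16241/16000 − 7/200·(0.986200+0.951100+0.926300))/(1+7/200) = 8839/10000 ≈ 0.883900

1 1/2 4931/5000
2 1 9511/10000
3 3/2 9263/10000
4 2 8839/10000
s(1y) = (1/(9511/10000) − 1)/(1) = 489/9511 ≈ 5.1414%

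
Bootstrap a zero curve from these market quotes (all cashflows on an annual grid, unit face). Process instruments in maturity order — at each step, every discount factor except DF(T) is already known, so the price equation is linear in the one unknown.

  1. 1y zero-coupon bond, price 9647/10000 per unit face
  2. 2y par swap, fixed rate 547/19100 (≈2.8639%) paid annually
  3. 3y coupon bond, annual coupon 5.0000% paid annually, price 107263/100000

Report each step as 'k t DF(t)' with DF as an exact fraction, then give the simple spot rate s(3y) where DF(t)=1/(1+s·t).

1 1 9647/10000
2 2 9453/10000
3 3 4653/5000
s(3y) = (1/(4653/5000) − 1)/(3) = 347/13959 ≈ 2.4859%

step 1 [1y] zero: DF = P = 9647/10000 ≈ 0.964700
step 2 [2y] swap r/1=547/19100: DF=(1 − 547/19100·(0.964700))/(1+547/19100) = 9453/10000 ≈ 0.945300
step 3 [3y] bond c/1=1/20: DF=(107263/100000 − 1/20·(0.964700+0.945300))/(1+1/20) = 4653/5000 ≈ 0.930600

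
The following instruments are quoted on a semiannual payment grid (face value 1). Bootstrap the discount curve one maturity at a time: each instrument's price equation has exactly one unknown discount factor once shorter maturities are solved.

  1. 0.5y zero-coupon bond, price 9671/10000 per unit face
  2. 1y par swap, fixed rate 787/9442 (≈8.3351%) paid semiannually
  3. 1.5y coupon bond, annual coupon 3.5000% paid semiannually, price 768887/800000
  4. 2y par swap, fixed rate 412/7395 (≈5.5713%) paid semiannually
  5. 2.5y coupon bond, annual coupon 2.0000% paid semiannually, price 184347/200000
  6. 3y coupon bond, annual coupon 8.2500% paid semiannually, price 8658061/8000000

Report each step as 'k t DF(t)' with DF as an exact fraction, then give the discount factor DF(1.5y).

1 1/2 9671/10000
2 1 9213/10000
3 3/2 9121/10000
4 2 897/1000
5 5/2 219/250
6 3 4291/5000
DF(1.5y) = 9121/10000 ≈ 0.912100

step 1 [0.5y] zero: DF = P = 9671/10000 ≈ 0.967100
step 2 [1y] swap r/2=787/18884: DF=(1 − 787/18884·(0.967100))/(1+787/18884) = 9213/10000 ≈ 0.921300
step 3 [1.5y] bond c/2=7/400: DF=(768887/800000 − 7/400·(0.967100+0.921300))/(1+7/400) = 9121/10000 ≈ 0.912100
step 4 [2y] swap r/2=206/7395: DF=(1 − 206/7395·(0.967100+0.921300+0.912100))/(1+206/7395) = 897/1000 ≈ 0.897000
step 5 [2.5y] bond c/2=1/100: DF=(184347/200000 − 1/100·(0.967100+0.921300+0.912100+0.897000))/(1+1/100) = 219/250 ≈ 0.876000
step 6 [3y] bond c/2=33/800: DF=(8658061/8000000 − 33/800·(0.967100+0.921300+0.912100+0.897000+0.876000))/(1+33/800) = 4291/5000 ≈ 0.858200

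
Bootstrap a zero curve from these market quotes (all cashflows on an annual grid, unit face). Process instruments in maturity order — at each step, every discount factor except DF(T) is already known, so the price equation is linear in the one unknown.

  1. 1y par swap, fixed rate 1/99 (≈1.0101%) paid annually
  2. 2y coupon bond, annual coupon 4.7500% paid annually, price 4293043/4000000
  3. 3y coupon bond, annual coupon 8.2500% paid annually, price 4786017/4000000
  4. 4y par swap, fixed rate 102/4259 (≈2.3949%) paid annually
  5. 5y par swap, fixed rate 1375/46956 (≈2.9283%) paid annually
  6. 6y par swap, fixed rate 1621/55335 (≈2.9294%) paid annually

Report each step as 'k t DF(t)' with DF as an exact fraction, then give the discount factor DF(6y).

step 1 [1y] swap r/1=1/99: DF=(1 − 1/99·(0))/(1+1/99) = 99/100 ≈ 0.990000
step 2 [2y] bond c/1=19/400: DF=(4293043/4000000 − 19/400·(0.990000))/(1+19/400) = 9797/10000 ≈ 0.979700
step 3 [3y] bond c/1=33/400: DF=(4786017/4000000 − 33/400·(0.990000+0.979700))/(1+33/400) = 597/625 ≈ 0.955200
step 4 [4y] swap r/1=102/4259: DF=(1 − 102/4259·(0.990000+0.979700+0.955200))/(1+102/4259) = 4541/5000 ≈ 0.908200
step 5 [5y] swap r/1=1375/46956: DF=(1 − 1375/46956·(0.990000+0.979700+0.955200+0.908200))/(1+1375/46956) = 69/80 ≈ 0.862500
step 6 [6y] swap r/1=1621/55335: DF=(1 − 1621/55335·(0.990000+0.979700+0.955200+0.908200+0.862500))/(1+1621/55335) = 8379/10000 ≈ 0.837900

1 1 99/100
2 2 9797/10000
3 3 597/625
4 4 4541/5000
5 5 69/80
6 6 8379/10000
DF(6y) = 8379/10000 ≈ 0.837900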